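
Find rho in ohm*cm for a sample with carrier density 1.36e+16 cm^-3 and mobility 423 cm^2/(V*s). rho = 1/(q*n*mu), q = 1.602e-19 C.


Step 1: sigma = q * n * mu = 1.602e-19 * 1.36e+16 * 423 = 9.21599e-01 S/cm
Step 2: rho = 1 / sigma = 1 / 9.21599e-01 = 1.085 ohm*cm

1.085


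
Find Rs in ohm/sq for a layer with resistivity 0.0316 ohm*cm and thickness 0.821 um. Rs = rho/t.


Step 1: Convert thickness to cm: t = 0.821 um = 8.2100e-05 cm
Step 2: Rs = rho / t = 0.0316 / 8.2100e-05
Step 3: Rs = 384.9 ohm/sq

384.9


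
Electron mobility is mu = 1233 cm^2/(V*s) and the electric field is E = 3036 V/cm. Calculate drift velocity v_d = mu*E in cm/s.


Step 1: v_d = mu * E
Step 2: v_d = 1233 * 3036 = 3743388
Step 3: v_d = 3.74e+06 cm/s

3.74e+06


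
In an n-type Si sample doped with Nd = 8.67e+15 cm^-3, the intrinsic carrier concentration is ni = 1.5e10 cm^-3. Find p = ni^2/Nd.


Step 1: Since Nd >> ni, n ≈ Nd = 8.67e+15 cm^-3
Step 2: p = ni^2 / n = (1.5e10)^2 / 8.67e+15
Step 3: p = 2.25e20 / 8.67e+15 = 2.60e+04 cm^-3

2.60e+04


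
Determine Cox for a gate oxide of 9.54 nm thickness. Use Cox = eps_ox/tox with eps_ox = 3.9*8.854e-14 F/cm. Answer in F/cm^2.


Step 1: eps_ox = 3.9 * 8.854e-14 = 3.45306e-13 F/cm
Step 2: tox in cm = 9.54 nm * 1e-7 = 9.5400e-07 cm
Step 3: Cox = 3.45306e-13 / 9.5400e-07 = 3.62e-07 F/cm^2

3.62e-07


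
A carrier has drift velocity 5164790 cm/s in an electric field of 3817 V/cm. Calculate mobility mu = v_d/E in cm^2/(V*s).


Step 1: mu = v_d / E
Step 2: mu = 5164790 / 3817
Step 3: mu = 1353.1 cm^2/(V*s)

1353.1


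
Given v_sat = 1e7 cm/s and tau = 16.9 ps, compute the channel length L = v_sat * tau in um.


Step 1: tau in seconds = 16.9 ps * 1e-12 = 1.6900e-11 s
Step 2: L = v_sat * tau = 1e7 * 1.6900e-11 = 1.6900e-04 cm
Step 3: L in um = 1.6900e-04 * 1e4 = 1.69 um

1.69


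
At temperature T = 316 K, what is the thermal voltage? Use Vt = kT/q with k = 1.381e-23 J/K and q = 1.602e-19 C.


Step 1: kT = 1.381e-23 * 316 = 4.36396e-21 J
Step 2: Vt = kT/q = 4.36396e-21 / 1.602e-19
Step 3: Vt = 0.02724 V

0.02724


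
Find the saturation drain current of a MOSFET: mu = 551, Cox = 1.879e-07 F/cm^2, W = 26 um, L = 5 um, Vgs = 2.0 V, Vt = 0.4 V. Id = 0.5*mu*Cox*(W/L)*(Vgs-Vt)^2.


Step 1: Overdrive voltage Vov = Vgs - Vt = 2.0 - 0.4 = 1.6 V
Step 2: W/L = 26/5 = 5.2
Step 3: Id = 0.5 * 551 * 1.879e-07 * 5.2 * 1.6^2
Step 4: Id = 6.89e-04 A

6.89e-04


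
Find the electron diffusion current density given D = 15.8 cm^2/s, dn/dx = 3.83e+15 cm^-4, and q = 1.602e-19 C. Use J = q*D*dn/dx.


Step 1: J = q * D * (dn/dx)
Step 2: J = 1.602e-19 * 15.8 * 3.83e+15
Step 3: J = 9.69e-03 A/cm^2

9.69e-03


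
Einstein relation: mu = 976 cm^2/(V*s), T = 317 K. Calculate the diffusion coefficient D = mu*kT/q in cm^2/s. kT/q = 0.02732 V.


Step 1: D = mu * (kT/q)
Step 2: D = 976 * 0.02732
Step 3: D = 26.66 cm^2/s

26.66


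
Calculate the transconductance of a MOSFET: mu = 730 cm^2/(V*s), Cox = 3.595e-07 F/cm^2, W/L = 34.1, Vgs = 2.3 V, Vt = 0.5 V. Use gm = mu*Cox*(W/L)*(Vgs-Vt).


Step 1: Vov = Vgs - Vt = 2.3 - 0.5 = 1.8 V
Step 2: gm = mu * Cox * (W/L) * Vov
Step 3: gm = 730 * 3.595e-07 * 34.1 * 1.8 = 1.61e-02 S

1.61e-02


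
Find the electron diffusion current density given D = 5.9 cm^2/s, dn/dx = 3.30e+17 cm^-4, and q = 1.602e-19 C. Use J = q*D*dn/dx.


Step 1: J = q * D * (dn/dx)
Step 2: J = 1.602e-19 * 5.9 * 3.30e+17
Step 3: J = 3.12e-01 A/cm^2

3.12e-01


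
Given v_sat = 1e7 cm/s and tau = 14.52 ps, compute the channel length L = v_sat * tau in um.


Step 1: tau in seconds = 14.52 ps * 1e-12 = 1.4520e-11 s
Step 2: L = v_sat * tau = 1e7 * 1.4520e-11 = 1.4520e-04 cm
Step 3: L in um = 1.4520e-04 * 1e4 = 1.452 um

1.452


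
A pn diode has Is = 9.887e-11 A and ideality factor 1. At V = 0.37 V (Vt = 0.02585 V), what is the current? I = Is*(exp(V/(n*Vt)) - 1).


Step 1: V/(n*Vt) = 0.37/(1*0.02585) = 14.3133
Step 2: exp(14.3133) = 1.6451e+06
Step 3: I = 9.887e-11 * (1.6451e+06 - 1) = 1.63e-04 A

1.63e-04


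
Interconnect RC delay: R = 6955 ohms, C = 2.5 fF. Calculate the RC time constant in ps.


Step 1: tau = R * C
Step 2: tau = 6955 * 2.5 fF = 6955 * 2.5e-15 F
Step 3: tau = 1.73875e-11 s = 17.3875 ps

17.3875


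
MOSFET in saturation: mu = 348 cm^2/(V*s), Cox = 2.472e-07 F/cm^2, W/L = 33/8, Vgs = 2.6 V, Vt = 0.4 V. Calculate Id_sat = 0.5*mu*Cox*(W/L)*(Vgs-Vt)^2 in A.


Step 1: Overdrive voltage Vov = Vgs - Vt = 2.6 - 0.4 = 2.2 V
Step 2: W/L = 33/8 = 4.125
Step 3: Id = 0.5 * 348 * 2.472e-07 * 4.125 * 2.2^2
Step 4: Id = 8.59e-04 A

8.59e-04


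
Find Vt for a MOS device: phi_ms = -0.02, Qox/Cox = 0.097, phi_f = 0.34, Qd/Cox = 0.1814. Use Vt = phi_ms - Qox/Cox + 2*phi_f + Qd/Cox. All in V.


Step 1: Vt = phi_ms - Qox/Cox + 2*phi_f + Qd/Cox
Step 2: Vt = -0.02 - 0.097 + 2*0.34 + 0.1814
Step 3: Vt = -0.02 - 0.097 + 0.68 + 0.1814
Step 4: Vt = 0.7444 V

0.7444


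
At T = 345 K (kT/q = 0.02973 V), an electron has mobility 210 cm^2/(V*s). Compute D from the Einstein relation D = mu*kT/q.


Step 1: D = mu * (kT/q)
Step 2: D = 210 * 0.02973
Step 3: D = 6.24 cm^2/s

6.24


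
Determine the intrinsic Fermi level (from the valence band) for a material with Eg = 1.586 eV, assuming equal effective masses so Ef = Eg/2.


Step 1: For an intrinsic semiconductor, the Fermi level sits at midgap.
Step 2: Ef = Eg / 2 = 1.586 / 2 = 0.793 eV

0.793


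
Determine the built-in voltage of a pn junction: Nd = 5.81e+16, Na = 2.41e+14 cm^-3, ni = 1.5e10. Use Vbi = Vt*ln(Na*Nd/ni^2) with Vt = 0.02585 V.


Step 1: Compute Na*Nd/ni^2 = 2.41e+14 * 5.81e+16 / (1.5e10)^2 = 6.2232e+10
Step 2: ln(6.2232e+10) = 24.8541
Step 3: Vbi = 0.02585 * 24.8541 = 0.642 V

0.642


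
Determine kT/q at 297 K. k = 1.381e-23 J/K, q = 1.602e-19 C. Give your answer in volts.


Step 1: kT = 1.381e-23 * 297 = 4.10157e-21 J
Step 2: Vt = kT/q = 4.10157e-21 / 1.602e-19
Step 3: Vt = 0.0256 V

0.0256


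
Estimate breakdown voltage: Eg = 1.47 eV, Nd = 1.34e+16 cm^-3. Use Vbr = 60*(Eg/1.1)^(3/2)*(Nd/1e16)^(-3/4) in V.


Step 1: Eg/1.1 = 1.47/1.1 = 1.336364
Step 2: (Eg/1.1)^1.5 = 1.336364^1.5 = 1.544853
Step 3: (Nd/1e16)^(-0.75) = (1.34)^(-0.75) = 0.802918
Step 4: Vbr = 60 * 1.544853 * 0.802918 = 74.4 V

74.4


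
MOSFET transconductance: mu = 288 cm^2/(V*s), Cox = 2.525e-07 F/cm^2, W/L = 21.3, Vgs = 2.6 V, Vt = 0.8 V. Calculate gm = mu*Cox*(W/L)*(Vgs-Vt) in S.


Step 1: Vov = Vgs - Vt = 2.6 - 0.8 = 1.8 V
Step 2: gm = mu * Cox * (W/L) * Vov
Step 3: gm = 288 * 2.525e-07 * 21.3 * 1.8 = 2.79e-03 S

2.79e-03


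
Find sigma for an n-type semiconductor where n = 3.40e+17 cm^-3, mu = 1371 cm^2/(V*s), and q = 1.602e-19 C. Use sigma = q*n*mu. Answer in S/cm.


Step 1: sigma = q * n * mu
Step 2: sigma = 1.602e-19 * 3.40e+17 * 1371
Step 3: sigma = 7.468e+01 S/cm

7.468e+01


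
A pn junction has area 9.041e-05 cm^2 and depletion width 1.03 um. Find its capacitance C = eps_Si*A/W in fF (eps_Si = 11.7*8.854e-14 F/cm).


Step 1: eps_Si = 11.7 * 8.854e-14 = 1.035918e-12 F/cm
Step 2: W in cm = 1.03 * 1e-4 = 1.03e-04 cm
Step 3: C = 1.035918e-12 * 9.041e-05 / 1.03e-04 = 9.092946e-13 F
Step 4: C = 909.29 fF

909.29


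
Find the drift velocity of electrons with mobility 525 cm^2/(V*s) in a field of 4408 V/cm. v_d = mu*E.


Step 1: v_d = mu * E
Step 2: v_d = 525 * 4408 = 2314200
Step 3: v_d = 2.31e+06 cm/s

2.31e+06


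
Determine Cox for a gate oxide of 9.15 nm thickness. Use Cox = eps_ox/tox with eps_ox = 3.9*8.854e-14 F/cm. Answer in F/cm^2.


Step 1: eps_ox = 3.9 * 8.854e-14 = 3.45306e-13 F/cm
Step 2: tox in cm = 9.15 nm * 1e-7 = 9.1500e-07 cm
Step 3: Cox = 3.45306e-13 / 9.1500e-07 = 3.77e-07 F/cm^2

3.77e-07


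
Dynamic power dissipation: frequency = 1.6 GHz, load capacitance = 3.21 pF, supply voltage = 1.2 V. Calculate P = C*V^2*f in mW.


Step 1: V^2 = 1.2^2 = 1.44 V^2
Step 2: P = C*V^2*f = 3.21e-12 F * 1.44 * 1.6e9 Hz
Step 3: P = 7.39584e-03 W
Step 4: P = 7.396 mW

7.396


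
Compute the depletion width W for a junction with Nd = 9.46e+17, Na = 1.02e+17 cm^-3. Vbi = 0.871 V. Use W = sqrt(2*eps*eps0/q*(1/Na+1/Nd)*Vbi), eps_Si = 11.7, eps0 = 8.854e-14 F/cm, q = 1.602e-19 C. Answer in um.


Step 1: 1/Na + 1/Nd = 1/1.02e+17 + 1/9.46e+17 = 1.08610e-17
Step 2: 2*eps*eps0/q = 2*11.7*8.854e-14/1.602e-19 = 1.293281e+07
Step 3: W^2 = 1.293281e+07 * 1.08610e-17 * 0.871 = 1.22343e-10
Step 4: W = sqrt(1.22343e-10) = 1.106e-05 cm = 0.1106 um

0.1106


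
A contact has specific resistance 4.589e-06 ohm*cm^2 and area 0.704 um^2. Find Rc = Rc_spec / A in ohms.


Step 1: Convert area to cm^2: 0.704 um^2 = 7.0400e-09 cm^2
Step 2: Rc = Rc_spec / A = 4.589e-06 / 7.0400e-09
Step 3: Rc = 6.52e+02 ohms

6.52e+02


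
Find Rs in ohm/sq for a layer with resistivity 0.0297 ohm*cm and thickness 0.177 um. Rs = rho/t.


Step 1: Convert thickness to cm: t = 0.177 um = 1.7700e-05 cm
Step 2: Rs = rho / t = 0.0297 / 1.7700e-05
Step 3: Rs = 1678.0 ohm/sq

1678.0


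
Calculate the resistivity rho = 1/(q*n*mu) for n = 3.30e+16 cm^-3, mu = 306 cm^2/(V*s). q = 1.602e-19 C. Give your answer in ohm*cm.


Step 1: sigma = q * n * mu = 1.602e-19 * 3.30e+16 * 306 = 1.61770e+00 S/cm
Step 2: rho = 1 / sigma = 1 / 1.61770e+00 = 0.6182 ohm*cm

0.6182


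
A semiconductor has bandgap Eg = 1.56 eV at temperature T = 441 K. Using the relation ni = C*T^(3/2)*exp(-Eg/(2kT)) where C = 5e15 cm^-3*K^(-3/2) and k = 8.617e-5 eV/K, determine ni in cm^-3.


Step 1: Compute kT = 8.617e-5 * 441 = 0.03800097 eV
Step 2: Exponent = -Eg/(2kT) = -1.56/(2*0.03800097) = -20.52579
Step 3: T^(3/2) = 441^1.5 = 9261.00
Step 4: ni = 5e15 * 9261.00 * exp(-20.52579) = 5.64e+10 cm^-3

5.64e+10


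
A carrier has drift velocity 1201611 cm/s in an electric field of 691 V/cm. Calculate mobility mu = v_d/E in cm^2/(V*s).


Step 1: mu = v_d / E
Step 2: mu = 1201611 / 691
Step 3: mu = 1738.95 cm^2/(V*s)

1738.95


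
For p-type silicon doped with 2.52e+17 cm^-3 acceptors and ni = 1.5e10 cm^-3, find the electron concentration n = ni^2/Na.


Step 1: Majority hole concentration p ≈ Na = 2.52e+17 cm^-3
Step 2: n = ni^2 / Na = (1.5e10)^2 / 2.52e+17
Step 3: n = 8.93e+02 cm^-3

8.93e+02


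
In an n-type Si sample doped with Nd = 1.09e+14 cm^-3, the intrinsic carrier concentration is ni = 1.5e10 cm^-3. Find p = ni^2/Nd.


Step 1: Since Nd >> ni, n ≈ Nd = 1.09e+14 cm^-3
Step 2: p = ni^2 / n = (1.5e10)^2 / 1.09e+14
Step 3: p = 2.25e20 / 1.09e+14 = 2.06e+06 cm^-3

2.06e+06


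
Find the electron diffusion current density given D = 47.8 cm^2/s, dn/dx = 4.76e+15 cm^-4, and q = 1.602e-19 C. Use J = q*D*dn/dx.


Step 1: J = q * D * (dn/dx)
Step 2: J = 1.602e-19 * 47.8 * 4.76e+15
Step 3: J = 3.64e-02 A/cm^2

3.64e-02


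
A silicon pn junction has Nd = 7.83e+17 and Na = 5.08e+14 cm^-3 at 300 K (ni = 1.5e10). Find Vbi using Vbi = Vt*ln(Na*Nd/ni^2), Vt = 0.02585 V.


Step 1: Compute Na*Nd/ni^2 = 5.08e+14 * 7.83e+17 / (1.5e10)^2 = 1.7678e+12
Step 2: ln(1.7678e+12) = 28.2008
Step 3: Vbi = 0.02585 * 28.2008 = 0.729 V

0.729


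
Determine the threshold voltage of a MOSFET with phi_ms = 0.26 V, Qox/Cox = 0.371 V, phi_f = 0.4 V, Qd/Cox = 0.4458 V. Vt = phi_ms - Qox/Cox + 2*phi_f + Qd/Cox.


Step 1: Vt = phi_ms - Qox/Cox + 2*phi_f + Qd/Cox
Step 2: Vt = 0.26 - 0.371 + 2*0.4 + 0.4458
Step 3: Vt = 0.26 - 0.371 + 0.8 + 0.4458
Step 4: Vt = 1.1348 V

1.1348


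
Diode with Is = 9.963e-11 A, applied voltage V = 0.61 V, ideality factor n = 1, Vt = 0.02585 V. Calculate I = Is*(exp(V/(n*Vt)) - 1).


Step 1: V/(n*Vt) = 0.61/(1*0.02585) = 23.5977
Step 2: exp(23.5977) = 1.7715e+10
Step 3: I = 9.963e-11 * (1.7715e+10 - 1) = 1.76e+00 A

1.76e+00


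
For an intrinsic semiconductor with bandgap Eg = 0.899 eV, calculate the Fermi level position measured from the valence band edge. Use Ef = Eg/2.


Step 1: For an intrinsic semiconductor, the Fermi level sits at midgap.
Step 2: Ef = Eg / 2 = 0.899 / 2 = 0.4495 eV

0.4495


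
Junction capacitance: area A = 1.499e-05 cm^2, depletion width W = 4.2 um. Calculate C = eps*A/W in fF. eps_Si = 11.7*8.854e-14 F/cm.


Step 1: eps_Si = 11.7 * 8.854e-14 = 1.035918e-12 F/cm
Step 2: W in cm = 4.2 * 1e-4 = 4.20e-04 cm
Step 3: C = 1.035918e-12 * 1.499e-05 / 4.20e-04 = 3.697241e-14 F
Step 4: C = 36.97 fF

36.97


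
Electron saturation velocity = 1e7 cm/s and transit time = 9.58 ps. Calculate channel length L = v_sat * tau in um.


Step 1: tau in seconds = 9.58 ps * 1e-12 = 9.5800e-12 s
Step 2: L = v_sat * tau = 1e7 * 9.5800e-12 = 9.5800e-05 cm
Step 3: L in um = 9.5800e-05 * 1e4 = 0.958 um

0.958


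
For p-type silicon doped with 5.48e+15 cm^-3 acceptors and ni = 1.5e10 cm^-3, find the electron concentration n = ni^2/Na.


Step 1: Majority hole concentration p ≈ Na = 5.48e+15 cm^-3
Step 2: n = ni^2 / Na = (1.5e10)^2 / 5.48e+15
Step 3: n = 4.11e+04 cm^-3

4.11e+04


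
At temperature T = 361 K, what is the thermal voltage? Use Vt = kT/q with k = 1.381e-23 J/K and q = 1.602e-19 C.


Step 1: kT = 1.381e-23 * 361 = 4.98541e-21 J
Step 2: Vt = kT/q = 4.98541e-21 / 1.602e-19
Step 3: Vt = 0.03112 V

0.03112


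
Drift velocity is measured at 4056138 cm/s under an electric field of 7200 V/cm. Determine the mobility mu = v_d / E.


Step 1: mu = v_d / E
Step 2: mu = 4056138 / 7200
Step 3: mu = 563.35 cm^2/(V*s)

563.35


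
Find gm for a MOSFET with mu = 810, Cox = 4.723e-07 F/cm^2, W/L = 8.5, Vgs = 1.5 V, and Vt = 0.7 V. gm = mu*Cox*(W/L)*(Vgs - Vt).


Step 1: Vov = Vgs - Vt = 1.5 - 0.7 = 0.8 V
Step 2: gm = mu * Cox * (W/L) * Vov
Step 3: gm = 810 * 4.723e-07 * 8.5 * 0.8 = 2.60e-03 S

2.60e-03


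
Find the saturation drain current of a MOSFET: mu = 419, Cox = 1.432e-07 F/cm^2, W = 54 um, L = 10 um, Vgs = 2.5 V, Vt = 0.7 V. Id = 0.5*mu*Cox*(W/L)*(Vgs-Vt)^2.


Step 1: Overdrive voltage Vov = Vgs - Vt = 2.5 - 0.7 = 1.8 V
Step 2: W/L = 54/10 = 5.4
Step 3: Id = 0.5 * 419 * 1.432e-07 * 5.4 * 1.8^2
Step 4: Id = 5.25e-04 A

5.25e-04


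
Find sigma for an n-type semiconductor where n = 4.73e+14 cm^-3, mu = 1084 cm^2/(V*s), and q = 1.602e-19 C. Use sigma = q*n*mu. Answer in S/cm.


Step 1: sigma = q * n * mu
Step 2: sigma = 1.602e-19 * 4.73e+14 * 1084
Step 3: sigma = 8.214e-02 S/cm

8.214e-02


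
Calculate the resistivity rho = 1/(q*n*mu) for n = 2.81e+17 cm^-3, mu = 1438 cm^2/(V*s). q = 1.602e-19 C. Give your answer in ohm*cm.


Step 1: sigma = q * n * mu = 1.602e-19 * 2.81e+17 * 1438 = 6.47333e+01 S/cm
Step 2: rho = 1 / sigma = 1 / 6.47333e+01 = 0.01545 ohm*cm

0.01545


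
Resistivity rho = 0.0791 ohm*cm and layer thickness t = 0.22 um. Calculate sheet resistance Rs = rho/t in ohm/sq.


Step 1: Convert thickness to cm: t = 0.22 um = 2.2000e-05 cm
Step 2: Rs = rho / t = 0.0791 / 2.2000e-05
Step 3: Rs = 3595.5 ohm/sq

3595.5


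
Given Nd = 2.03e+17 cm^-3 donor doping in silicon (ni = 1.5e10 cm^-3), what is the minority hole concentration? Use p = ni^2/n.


Step 1: Since Nd >> ni, n ≈ Nd = 2.03e+17 cm^-3
Step 2: p = ni^2 / n = (1.5e10)^2 / 2.03e+17
Step 3: p = 2.25e20 / 2.03e+17 = 1.11e+03 cm^-3

1.11e+03


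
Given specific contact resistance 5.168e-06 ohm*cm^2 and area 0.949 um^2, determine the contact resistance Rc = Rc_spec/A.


Step 1: Convert area to cm^2: 0.949 um^2 = 9.4900e-09 cm^2
Step 2: Rc = Rc_spec / A = 5.168e-06 / 9.4900e-09
Step 3: Rc = 5.45e+02 ohms

5.45e+02


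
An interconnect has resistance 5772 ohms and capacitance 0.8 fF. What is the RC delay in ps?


Step 1: tau = R * C
Step 2: tau = 5772 * 0.8 fF = 5772 * 8.0e-16 F
Step 3: tau = 4.6176e-12 s = 4.6176 ps

4.6176


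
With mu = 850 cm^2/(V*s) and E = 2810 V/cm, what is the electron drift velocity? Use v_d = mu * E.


Step 1: v_d = mu * E
Step 2: v_d = 850 * 2810 = 2388500
Step 3: v_d = 2.39e+06 cm/s

2.39e+06


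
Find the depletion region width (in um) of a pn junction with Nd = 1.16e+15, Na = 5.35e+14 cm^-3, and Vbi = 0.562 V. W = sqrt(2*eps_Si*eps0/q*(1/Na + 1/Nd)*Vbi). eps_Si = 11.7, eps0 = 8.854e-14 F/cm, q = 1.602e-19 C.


Step 1: 1/Na + 1/Nd = 1/5.35e+14 + 1/1.16e+15 = 2.73123e-15
Step 2: 2*eps*eps0/q = 2*11.7*8.854e-14/1.602e-19 = 1.293281e+07
Step 3: W^2 = 1.293281e+07 * 2.73123e-15 * 0.562 = 1.98512e-08
Step 4: W = sqrt(1.98512e-08) = 1.409e-04 cm = 1.409 um

1.409


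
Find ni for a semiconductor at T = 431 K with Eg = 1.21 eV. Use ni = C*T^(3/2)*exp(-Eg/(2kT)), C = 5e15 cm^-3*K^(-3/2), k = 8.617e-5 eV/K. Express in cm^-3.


Step 1: Compute kT = 8.617e-5 * 431 = 0.03713927 eV
Step 2: Exponent = -Eg/(2kT) = -1.21/(2*0.03713927) = -16.29003
Step 3: T^(3/2) = 431^1.5 = 8947.79
Step 4: ni = 5e15 * 8947.79 * exp(-16.29003) = 3.77e+12 cm^-3

3.77e+12


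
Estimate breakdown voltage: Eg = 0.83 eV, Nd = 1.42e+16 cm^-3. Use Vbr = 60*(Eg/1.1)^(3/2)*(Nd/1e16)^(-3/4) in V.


Step 1: Eg/1.1 = 0.83/1.1 = 0.754545
Step 2: (Eg/1.1)^1.5 = 0.754545^1.5 = 0.655432
Step 3: (Nd/1e16)^(-0.75) = (1.42)^(-0.75) = 0.768748
Step 4: Vbr = 60 * 0.655432 * 0.768748 = 30.2 V

30.2


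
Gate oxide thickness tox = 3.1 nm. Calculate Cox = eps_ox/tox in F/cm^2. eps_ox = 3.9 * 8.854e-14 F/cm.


Step 1: eps_ox = 3.9 * 8.854e-14 = 3.45306e-13 F/cm
Step 2: tox in cm = 3.1 nm * 1e-7 = 3.1000e-07 cm
Step 3: Cox = 3.45306e-13 / 3.1000e-07 = 1.11e-06 F/cm^2

1.11e-06


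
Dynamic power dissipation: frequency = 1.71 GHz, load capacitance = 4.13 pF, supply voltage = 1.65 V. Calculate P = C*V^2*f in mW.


Step 1: V^2 = 1.65^2 = 2.7225 V^2
Step 2: P = C*V^2*f = 4.13e-12 F * 2.7225 * 1.71e9 Hz
Step 3: P = 1.922711175e-02 W
Step 4: P = 19.227 mW

19.227


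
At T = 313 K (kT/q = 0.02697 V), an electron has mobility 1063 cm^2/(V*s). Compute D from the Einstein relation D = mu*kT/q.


Step 1: D = mu * (kT/q)
Step 2: D = 1063 * 0.02697
Step 3: D = 28.67 cm^2/s

28.67


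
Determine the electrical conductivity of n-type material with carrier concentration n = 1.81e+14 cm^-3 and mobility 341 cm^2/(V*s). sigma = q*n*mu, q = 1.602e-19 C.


Step 1: sigma = q * n * mu
Step 2: sigma = 1.602e-19 * 1.81e+14 * 341
Step 3: sigma = 9.888e-03 S/cm

9.888e-03


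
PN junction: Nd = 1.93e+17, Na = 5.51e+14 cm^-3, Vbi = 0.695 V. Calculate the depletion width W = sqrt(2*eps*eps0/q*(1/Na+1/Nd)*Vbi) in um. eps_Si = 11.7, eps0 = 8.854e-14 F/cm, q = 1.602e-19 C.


Step 1: 1/Na + 1/Nd = 1/5.51e+14 + 1/1.93e+17 = 1.82006e-15
Step 2: 2*eps*eps0/q = 2*11.7*8.854e-14/1.602e-19 = 1.293281e+07
Step 3: W^2 = 1.293281e+07 * 1.82006e-15 * 0.695 = 1.63593e-08
Step 4: W = sqrt(1.63593e-08) = 1.279e-04 cm = 1.279 um

1.279


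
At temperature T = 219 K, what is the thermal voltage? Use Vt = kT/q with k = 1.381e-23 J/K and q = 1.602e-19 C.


Step 1: kT = 1.381e-23 * 219 = 3.02439e-21 J
Step 2: Vt = kT/q = 3.02439e-21 / 1.602e-19
Step 3: Vt = 0.01888 V

0.01888


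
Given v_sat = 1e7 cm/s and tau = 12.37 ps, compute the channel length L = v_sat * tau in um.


Step 1: tau in seconds = 12.37 ps * 1e-12 = 1.2370e-11 s
Step 2: L = v_sat * tau = 1e7 * 1.2370e-11 = 1.2370e-04 cm
Step 3: L in um = 1.2370e-04 * 1e4 = 1.237 um

1.237


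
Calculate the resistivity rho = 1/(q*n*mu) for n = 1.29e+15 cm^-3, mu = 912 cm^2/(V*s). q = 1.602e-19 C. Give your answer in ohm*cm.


Step 1: sigma = q * n * mu = 1.602e-19 * 1.29e+15 * 912 = 1.88472e-01 S/cm
Step 2: rho = 1 / sigma = 1 / 1.88472e-01 = 5.306 ohm*cm

5.306


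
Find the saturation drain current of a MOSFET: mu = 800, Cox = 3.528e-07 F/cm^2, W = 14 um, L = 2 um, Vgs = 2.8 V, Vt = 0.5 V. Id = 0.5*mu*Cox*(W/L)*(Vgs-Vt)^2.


Step 1: Overdrive voltage Vov = Vgs - Vt = 2.8 - 0.5 = 2.3 V
Step 2: W/L = 14/2 = 7
Step 3: Id = 0.5 * 800 * 3.528e-07 * 7 * 2.3^2
Step 4: Id = 5.23e-03 A

5.23e-03


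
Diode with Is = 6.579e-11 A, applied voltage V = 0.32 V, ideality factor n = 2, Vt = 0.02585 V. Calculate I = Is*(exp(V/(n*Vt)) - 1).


Step 1: V/(n*Vt) = 0.32/(2*0.02585) = 6.1896
Step 2: exp(6.1896) = 4.8765e+02
Step 3: I = 6.579e-11 * (4.8765e+02 - 1) = 3.20e-08 A

3.20e-08


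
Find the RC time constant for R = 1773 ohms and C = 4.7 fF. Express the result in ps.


Step 1: tau = R * C
Step 2: tau = 1773 * 4.7 fF = 1773 * 4.7e-15 F
Step 3: tau = 8.3331e-12 s = 8.3331 ps

8.3331


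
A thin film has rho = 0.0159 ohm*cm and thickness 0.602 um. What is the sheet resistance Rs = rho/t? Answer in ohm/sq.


Step 1: Convert thickness to cm: t = 0.602 um = 6.0200e-05 cm
Step 2: Rs = rho / t = 0.0159 / 6.0200e-05
Step 3: Rs = 264.1 ohm/sq

264.1


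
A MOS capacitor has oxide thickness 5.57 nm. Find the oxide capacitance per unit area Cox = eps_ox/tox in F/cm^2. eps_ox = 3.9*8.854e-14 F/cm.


Step 1: eps_ox = 3.9 * 8.854e-14 = 3.45306e-13 F/cm
Step 2: tox in cm = 5.57 nm * 1e-7 = 5.5700e-07 cm
Step 3: Cox = 3.45306e-13 / 5.5700e-07 = 6.20e-07 F/cm^2

6.20e-07


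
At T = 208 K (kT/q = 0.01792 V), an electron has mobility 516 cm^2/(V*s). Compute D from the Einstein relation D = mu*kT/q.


Step 1: D = mu * (kT/q)
Step 2: D = 516 * 0.01792
Step 3: D = 9.25 cm^2/s

9.25


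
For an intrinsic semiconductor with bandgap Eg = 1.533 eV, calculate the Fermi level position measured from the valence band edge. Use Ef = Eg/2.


Step 1: For an intrinsic semiconductor, the Fermi level sits at midgap.
Step 2: Ef = Eg / 2 = 1.533 / 2 = 0.7665 eV

0.7665


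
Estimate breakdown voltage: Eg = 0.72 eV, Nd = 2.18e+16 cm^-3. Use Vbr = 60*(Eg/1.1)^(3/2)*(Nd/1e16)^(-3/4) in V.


Step 1: Eg/1.1 = 0.72/1.1 = 0.654545
Step 2: (Eg/1.1)^1.5 = 0.654545^1.5 = 0.529553
Step 3: (Nd/1e16)^(-0.75) = (2.18)^(-0.75) = 0.557388
Step 4: Vbr = 60 * 0.529553 * 0.557388 = 17.7 V

17.7


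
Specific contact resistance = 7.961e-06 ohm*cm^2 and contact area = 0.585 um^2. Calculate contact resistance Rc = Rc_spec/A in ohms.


Step 1: Convert area to cm^2: 0.585 um^2 = 5.8500e-09 cm^2
Step 2: Rc = Rc_spec / A = 7.961e-06 / 5.8500e-09
Step 3: Rc = 1.36e+03 ohms

1.36e+03


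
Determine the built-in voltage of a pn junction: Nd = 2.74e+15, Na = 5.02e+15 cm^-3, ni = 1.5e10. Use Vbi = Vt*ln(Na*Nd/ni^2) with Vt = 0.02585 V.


Step 1: Compute Na*Nd/ni^2 = 5.02e+15 * 2.74e+15 / (1.5e10)^2 = 6.1132e+10
Step 2: ln(6.1132e+10) = 24.8363
Step 3: Vbi = 0.02585 * 24.8363 = 0.642 V

0.642


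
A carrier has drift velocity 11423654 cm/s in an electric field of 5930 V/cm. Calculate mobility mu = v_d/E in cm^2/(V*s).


Step 1: mu = v_d / E
Step 2: mu = 11423654 / 5930
Step 3: mu = 1926.42 cm^2/(V*s)

1926.42


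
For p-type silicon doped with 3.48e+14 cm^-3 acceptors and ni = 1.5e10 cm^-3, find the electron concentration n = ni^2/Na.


Step 1: Majority hole concentration p ≈ Na = 3.48e+14 cm^-3
Step 2: n = ni^2 / Na = (1.5e10)^2 / 3.48e+14
Step 3: n = 6.47e+05 cm^-3

6.47e+05


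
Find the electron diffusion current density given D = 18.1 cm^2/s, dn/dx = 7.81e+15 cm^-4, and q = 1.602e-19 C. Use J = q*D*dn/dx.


Step 1: J = q * D * (dn/dx)
Step 2: J = 1.602e-19 * 18.1 * 7.81e+15
Step 3: J = 2.26e-02 A/cm^2

2.26e-02


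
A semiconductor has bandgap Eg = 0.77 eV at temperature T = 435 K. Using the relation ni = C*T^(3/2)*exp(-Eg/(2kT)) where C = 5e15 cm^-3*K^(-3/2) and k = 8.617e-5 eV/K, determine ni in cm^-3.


Step 1: Compute kT = 8.617e-5 * 435 = 0.03748395 eV
Step 2: Exponent = -Eg/(2kT) = -0.77/(2*0.03748395) = -10.27106
Step 3: T^(3/2) = 435^1.5 = 9072.64
Step 4: ni = 5e15 * 9072.64 * exp(-10.27106) = 1.57e+15 cm^-3

1.57e+15


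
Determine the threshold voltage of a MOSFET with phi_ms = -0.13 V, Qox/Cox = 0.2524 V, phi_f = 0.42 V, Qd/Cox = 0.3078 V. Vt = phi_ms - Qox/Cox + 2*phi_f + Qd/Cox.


Step 1: Vt = phi_ms - Qox/Cox + 2*phi_f + Qd/Cox
Step 2: Vt = -0.13 - 0.2524 + 2*0.42 + 0.3078
Step 3: Vt = -0.13 - 0.2524 + 0.84 + 0.3078
Step 4: Vt = 0.7654 V

0.7654


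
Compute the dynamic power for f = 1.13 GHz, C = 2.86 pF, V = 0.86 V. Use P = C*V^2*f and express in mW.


Step 1: V^2 = 0.86^2 = 0.7396 V^2
Step 2: P = C*V^2*f = 2.86e-12 F * 0.7396 * 1.13e9 Hz
Step 3: P = 2.39023928e-03 W
Step 4: P = 2.39 mW

2.39


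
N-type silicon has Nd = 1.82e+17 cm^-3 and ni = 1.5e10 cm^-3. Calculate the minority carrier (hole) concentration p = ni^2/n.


Step 1: Since Nd >> ni, n ≈ Nd = 1.82e+17 cm^-3
Step 2: p = ni^2 / n = (1.5e10)^2 / 1.82e+17
Step 3: p = 2.25e20 / 1.82e+17 = 1.24e+03 cm^-3

1.24e+03


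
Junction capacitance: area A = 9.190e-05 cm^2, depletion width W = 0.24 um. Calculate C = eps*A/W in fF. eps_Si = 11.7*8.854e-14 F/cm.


Step 1: eps_Si = 11.7 * 8.854e-14 = 1.035918e-12 F/cm
Step 2: W in cm = 0.24 * 1e-4 = 2.40e-05 cm
Step 3: C = 1.035918e-12 * 9.190e-05 / 2.40e-05 = 3.966703e-12 F
Step 4: C = 3966.7 fF

3966.7


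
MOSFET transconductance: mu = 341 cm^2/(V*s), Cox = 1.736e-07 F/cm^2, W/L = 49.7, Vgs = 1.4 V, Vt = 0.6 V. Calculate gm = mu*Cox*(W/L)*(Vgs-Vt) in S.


Step 1: Vov = Vgs - Vt = 1.4 - 0.6 = 0.8 V
Step 2: gm = mu * Cox * (W/L) * Vov
Step 3: gm = 341 * 1.736e-07 * 49.7 * 0.8 = 2.35e-03 S

2.35e-03


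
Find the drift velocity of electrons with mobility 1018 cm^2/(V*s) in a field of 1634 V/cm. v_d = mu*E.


Step 1: v_d = mu * E
Step 2: v_d = 1018 * 1634 = 1663412
Step 3: v_d = 1.66e+06 cm/s

1.66e+06


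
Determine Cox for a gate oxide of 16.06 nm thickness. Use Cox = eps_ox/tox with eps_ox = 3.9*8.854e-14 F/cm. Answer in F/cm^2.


Step 1: eps_ox = 3.9 * 8.854e-14 = 3.45306e-13 F/cm
Step 2: tox in cm = 16.06 nm * 1e-7 = 1.6060e-06 cm
Step 3: Cox = 3.45306e-13 / 1.6060e-06 = 2.15e-07 F/cm^2

2.15e-07


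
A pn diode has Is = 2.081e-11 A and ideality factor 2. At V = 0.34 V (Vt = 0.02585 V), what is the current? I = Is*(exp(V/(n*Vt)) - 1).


Step 1: V/(n*Vt) = 0.34/(2*0.02585) = 6.5764
Step 2: exp(6.5764) = 7.1795e+02
Step 3: I = 2.081e-11 * (7.1795e+02 - 1) = 1.49e-08 A

1.49e-08


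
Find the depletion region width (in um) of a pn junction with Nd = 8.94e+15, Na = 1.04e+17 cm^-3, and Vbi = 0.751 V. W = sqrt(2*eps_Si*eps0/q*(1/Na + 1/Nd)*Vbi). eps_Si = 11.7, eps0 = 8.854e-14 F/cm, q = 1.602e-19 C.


Step 1: 1/Na + 1/Nd = 1/1.04e+17 + 1/8.94e+15 = 1.21472e-16
Step 2: 2*eps*eps0/q = 2*11.7*8.854e-14/1.602e-19 = 1.293281e+07
Step 3: W^2 = 1.293281e+07 * 1.21472e-16 * 0.751 = 1.17980e-09
Step 4: W = sqrt(1.17980e-09) = 3.435e-05 cm = 0.3435 um

0.3435


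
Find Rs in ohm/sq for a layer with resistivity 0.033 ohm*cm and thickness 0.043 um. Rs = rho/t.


Step 1: Convert thickness to cm: t = 0.043 um = 4.3000e-06 cm
Step 2: Rs = rho / t = 0.033 / 4.3000e-06
Step 3: Rs = 7674.4 ohm/sq

7674.4


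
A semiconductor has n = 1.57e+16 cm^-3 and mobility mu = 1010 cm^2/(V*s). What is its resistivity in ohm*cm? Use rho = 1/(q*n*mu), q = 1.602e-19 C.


Step 1: sigma = q * n * mu = 1.602e-19 * 1.57e+16 * 1010 = 2.54029e+00 S/cm
Step 2: rho = 1 / sigma = 1 / 2.54029e+00 = 0.3937 ohm*cm

0.3937


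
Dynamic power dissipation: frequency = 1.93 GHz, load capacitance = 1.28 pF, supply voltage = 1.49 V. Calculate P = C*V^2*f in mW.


Step 1: V^2 = 1.49^2 = 2.2201 V^2
Step 2: P = C*V^2*f = 1.28e-12 F * 2.2201 * 1.93e9 Hz
Step 3: P = 5.48453504e-03 W
Step 4: P = 5.485 mW

5.485


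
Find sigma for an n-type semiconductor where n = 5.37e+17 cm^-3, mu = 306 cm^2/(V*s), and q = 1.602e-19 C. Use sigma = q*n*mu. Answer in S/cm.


Step 1: sigma = q * n * mu
Step 2: sigma = 1.602e-19 * 5.37e+17 * 306
Step 3: sigma = 2.632e+01 S/cm

2.632e+01


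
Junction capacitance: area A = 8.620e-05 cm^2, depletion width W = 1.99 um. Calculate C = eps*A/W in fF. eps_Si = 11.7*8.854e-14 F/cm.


Step 1: eps_Si = 11.7 * 8.854e-14 = 1.035918e-12 F/cm
Step 2: W in cm = 1.99 * 1e-4 = 1.99e-04 cm
Step 3: C = 1.035918e-12 * 8.620e-05 / 1.99e-04 = 4.487243e-13 F
Step 4: C = 448.72 fF

448.72


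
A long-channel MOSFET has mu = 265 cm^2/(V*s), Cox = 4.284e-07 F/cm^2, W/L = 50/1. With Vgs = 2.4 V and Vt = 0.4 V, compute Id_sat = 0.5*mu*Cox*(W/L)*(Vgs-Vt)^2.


Step 1: Overdrive voltage Vov = Vgs - Vt = 2.4 - 0.4 = 2.0 V
Step 2: W/L = 50/1 = 50
Step 3: Id = 0.5 * 265 * 4.284e-07 * 50 * 2.0^2
Step 4: Id = 1.14e-02 A

1.14e-02


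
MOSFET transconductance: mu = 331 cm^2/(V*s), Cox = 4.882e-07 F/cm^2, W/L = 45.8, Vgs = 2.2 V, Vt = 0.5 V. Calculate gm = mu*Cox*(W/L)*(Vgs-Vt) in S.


Step 1: Vov = Vgs - Vt = 2.2 - 0.5 = 1.7 V
Step 2: gm = mu * Cox * (W/L) * Vov
Step 3: gm = 331 * 4.882e-07 * 45.8 * 1.7 = 1.26e-02 S

1.26e-02


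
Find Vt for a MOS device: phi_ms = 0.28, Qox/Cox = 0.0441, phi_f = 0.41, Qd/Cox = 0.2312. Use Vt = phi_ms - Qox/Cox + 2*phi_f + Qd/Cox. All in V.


Step 1: Vt = phi_ms - Qox/Cox + 2*phi_f + Qd/Cox
Step 2: Vt = 0.28 - 0.0441 + 2*0.41 + 0.2312
Step 3: Vt = 0.28 - 0.0441 + 0.82 + 0.2312
Step 4: Vt = 1.2871 V

1.2871


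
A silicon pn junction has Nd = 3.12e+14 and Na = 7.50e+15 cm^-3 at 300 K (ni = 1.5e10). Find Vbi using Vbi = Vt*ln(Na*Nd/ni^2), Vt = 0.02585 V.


Step 1: Compute Na*Nd/ni^2 = 7.50e+15 * 3.12e+14 / (1.5e10)^2 = 1.0400e+10
Step 2: ln(1.0400e+10) = 23.0651
Step 3: Vbi = 0.02585 * 23.0651 = 0.596 V

0.596


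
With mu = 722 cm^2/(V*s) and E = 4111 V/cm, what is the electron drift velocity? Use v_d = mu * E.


Step 1: v_d = mu * E
Step 2: v_d = 722 * 4111 = 2968142
Step 3: v_d = 2.97e+06 cm/s

2.97e+06


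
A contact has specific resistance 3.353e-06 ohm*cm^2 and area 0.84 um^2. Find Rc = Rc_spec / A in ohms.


Step 1: Convert area to cm^2: 0.84 um^2 = 8.4000e-09 cm^2
Step 2: Rc = Rc_spec / A = 3.353e-06 / 8.4000e-09
Step 3: Rc = 3.99e+02 ohms

3.99e+02


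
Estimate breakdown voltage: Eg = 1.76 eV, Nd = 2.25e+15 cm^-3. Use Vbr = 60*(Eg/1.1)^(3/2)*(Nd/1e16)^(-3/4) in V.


Step 1: Eg/1.1 = 1.76/1.1 = 1.600000
Step 2: (Eg/1.1)^1.5 = 1.600000^1.5 = 2.023858
Step 3: (Nd/1e16)^(-0.75) = (0.225)^(-0.75) = 3.060998
Step 4: Vbr = 60 * 2.023858 * 3.060998 = 371.7 V

371.7


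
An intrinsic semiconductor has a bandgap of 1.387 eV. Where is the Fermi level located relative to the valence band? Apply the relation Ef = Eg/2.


Step 1: For an intrinsic semiconductor, the Fermi level sits at midgap.
Step 2: Ef = Eg / 2 = 1.387 / 2 = 0.6935 eV

0.6935


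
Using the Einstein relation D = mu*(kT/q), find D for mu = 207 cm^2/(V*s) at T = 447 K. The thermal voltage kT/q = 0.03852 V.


Step 1: D = mu * (kT/q)
Step 2: D = 207 * 0.03852
Step 3: D = 7.97 cm^2/s

7.97


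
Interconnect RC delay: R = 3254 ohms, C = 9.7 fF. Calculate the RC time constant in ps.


Step 1: tau = R * C
Step 2: tau = 3254 * 9.7 fF = 3254 * 9.7e-15 F
Step 3: tau = 3.15638e-11 s = 31.5638 ps

31.5638


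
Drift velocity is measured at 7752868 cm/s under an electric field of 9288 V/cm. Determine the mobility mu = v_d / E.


Step 1: mu = v_d / E
Step 2: mu = 7752868 / 9288
Step 3: mu = 834.72 cm^2/(V*s)

834.72


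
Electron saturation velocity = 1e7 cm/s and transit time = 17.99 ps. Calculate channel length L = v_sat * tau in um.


Step 1: tau in seconds = 17.99 ps * 1e-12 = 1.7990e-11 s
Step 2: L = v_sat * tau = 1e7 * 1.7990e-11 = 1.7990e-04 cm
Step 3: L in um = 1.7990e-04 * 1e4 = 1.799 um

1.799


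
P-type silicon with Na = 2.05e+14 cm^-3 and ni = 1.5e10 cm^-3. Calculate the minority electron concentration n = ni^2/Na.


Step 1: Majority hole concentration p ≈ Na = 2.05e+14 cm^-3
Step 2: n = ni^2 / Na = (1.5e10)^2 / 2.05e+14
Step 3: n = 1.10e+06 cm^-3

1.10e+06


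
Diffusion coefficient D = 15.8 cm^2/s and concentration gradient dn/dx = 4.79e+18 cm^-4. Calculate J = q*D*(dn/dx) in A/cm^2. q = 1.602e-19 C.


Step 1: J = q * D * (dn/dx)
Step 2: J = 1.602e-19 * 15.8 * 4.79e+18
Step 3: J = 1.21e+01 A/cm^2

1.21e+01


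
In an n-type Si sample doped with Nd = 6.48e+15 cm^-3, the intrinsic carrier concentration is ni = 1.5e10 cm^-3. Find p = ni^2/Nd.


Step 1: Since Nd >> ni, n ≈ Nd = 6.48e+15 cm^-3
Step 2: p = ni^2 / n = (1.5e10)^2 / 6.48e+15
Step 3: p = 2.25e20 / 6.48e+15 = 3.47e+04 cm^-3

3.47e+04


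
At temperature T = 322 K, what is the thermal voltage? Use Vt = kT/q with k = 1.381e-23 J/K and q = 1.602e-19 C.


Step 1: kT = 1.381e-23 * 322 = 4.44682e-21 J
Step 2: Vt = kT/q = 4.44682e-21 / 1.602e-19
Step 3: Vt = 0.02776 V

0.02776


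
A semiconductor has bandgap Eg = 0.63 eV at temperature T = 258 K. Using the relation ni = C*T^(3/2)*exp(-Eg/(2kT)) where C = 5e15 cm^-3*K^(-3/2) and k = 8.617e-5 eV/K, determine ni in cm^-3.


Step 1: Compute kT = 8.617e-5 * 258 = 0.02223186 eV
Step 2: Exponent = -Eg/(2kT) = -0.63/(2*0.02223186) = -14.16885
Step 3: T^(3/2) = 258^1.5 = 4144.09
Step 4: ni = 5e15 * 4144.09 * exp(-14.16885) = 1.46e+13 cm^-3

1.46e+13


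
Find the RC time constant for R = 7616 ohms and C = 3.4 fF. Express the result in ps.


Step 1: tau = R * C
Step 2: tau = 7616 * 3.4 fF = 7616 * 3.4e-15 F
Step 3: tau = 2.58944e-11 s = 25.8944 ps

25.8944


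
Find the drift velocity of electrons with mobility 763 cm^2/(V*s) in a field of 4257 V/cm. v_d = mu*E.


Step 1: v_d = mu * E
Step 2: v_d = 763 * 4257 = 3248091
Step 3: v_d = 3.25e+06 cm/s

3.25e+06


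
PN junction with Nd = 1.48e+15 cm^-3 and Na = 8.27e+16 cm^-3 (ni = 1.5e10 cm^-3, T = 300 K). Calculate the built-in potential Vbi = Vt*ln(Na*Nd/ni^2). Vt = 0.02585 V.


Step 1: Compute Na*Nd/ni^2 = 8.27e+16 * 1.48e+15 / (1.5e10)^2 = 5.4398e+11
Step 2: ln(5.4398e+11) = 27.0222
Step 3: Vbi = 0.02585 * 27.0222 = 0.699 V

0.699


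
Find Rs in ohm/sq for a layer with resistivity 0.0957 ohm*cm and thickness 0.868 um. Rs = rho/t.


Step 1: Convert thickness to cm: t = 0.868 um = 8.6800e-05 cm
Step 2: Rs = rho / t = 0.0957 / 8.6800e-05
Step 3: Rs = 1102.5 ohm/sq

1102.5


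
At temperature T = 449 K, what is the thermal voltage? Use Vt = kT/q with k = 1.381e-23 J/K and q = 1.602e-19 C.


Step 1: kT = 1.381e-23 * 449 = 6.20069e-21 J
Step 2: Vt = kT/q = 6.20069e-21 / 1.602e-19
Step 3: Vt = 0.03871 V

0.03871


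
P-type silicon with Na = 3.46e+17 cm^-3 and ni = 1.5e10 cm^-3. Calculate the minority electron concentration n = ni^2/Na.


Step 1: Majority hole concentration p ≈ Na = 3.46e+17 cm^-3
Step 2: n = ni^2 / Na = (1.5e10)^2 / 3.46e+17
Step 3: n = 6.50e+02 cm^-3

6.50e+02


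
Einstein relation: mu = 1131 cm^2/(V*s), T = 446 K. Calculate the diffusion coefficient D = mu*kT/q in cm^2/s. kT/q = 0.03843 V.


Step 1: D = mu * (kT/q)
Step 2: D = 1131 * 0.03843
Step 3: D = 43.46 cm^2/s

43.46


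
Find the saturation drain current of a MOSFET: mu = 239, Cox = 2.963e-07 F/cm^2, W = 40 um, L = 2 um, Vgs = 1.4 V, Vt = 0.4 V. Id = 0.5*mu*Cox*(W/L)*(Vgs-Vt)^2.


Step 1: Overdrive voltage Vov = Vgs - Vt = 1.4 - 0.4 = 1.0 V
Step 2: W/L = 40/2 = 20
Step 3: Id = 0.5 * 239 * 2.963e-07 * 20 * 1.0^2
Step 4: Id = 7.08e-04 A

7.08e-04


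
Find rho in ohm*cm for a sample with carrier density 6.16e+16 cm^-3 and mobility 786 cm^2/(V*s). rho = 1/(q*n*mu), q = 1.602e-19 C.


Step 1: sigma = q * n * mu = 1.602e-19 * 6.16e+16 * 786 = 7.75650e+00 S/cm
Step 2: rho = 1 / sigma = 1 / 7.75650e+00 = 0.1289 ohm*cm

0.1289


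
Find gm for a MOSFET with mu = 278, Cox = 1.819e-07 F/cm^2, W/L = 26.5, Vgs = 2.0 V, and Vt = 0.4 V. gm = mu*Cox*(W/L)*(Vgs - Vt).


Step 1: Vov = Vgs - Vt = 2.0 - 0.4 = 1.6 V
Step 2: gm = mu * Cox * (W/L) * Vov
Step 3: gm = 278 * 1.819e-07 * 26.5 * 1.6 = 2.14e-03 S

2.14e-03


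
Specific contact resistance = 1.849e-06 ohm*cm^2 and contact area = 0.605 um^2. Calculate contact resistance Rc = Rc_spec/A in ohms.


Step 1: Convert area to cm^2: 0.605 um^2 = 6.0500e-09 cm^2
Step 2: Rc = Rc_spec / A = 1.849e-06 / 6.0500e-09
Step 3: Rc = 3.06e+02 ohms

3.06e+02


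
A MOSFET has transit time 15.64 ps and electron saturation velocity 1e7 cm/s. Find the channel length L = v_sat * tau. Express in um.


Step 1: tau in seconds = 15.64 ps * 1e-12 = 1.5640e-11 s
Step 2: L = v_sat * tau = 1e7 * 1.5640e-11 = 1.5640e-04 cm
Step 3: L in um = 1.5640e-04 * 1e4 = 1.564 um

1.564


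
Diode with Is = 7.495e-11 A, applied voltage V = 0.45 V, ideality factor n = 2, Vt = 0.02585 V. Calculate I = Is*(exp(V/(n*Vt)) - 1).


Step 1: V/(n*Vt) = 0.45/(2*0.02585) = 8.7041
Step 2: exp(8.7041) = 6.0276e+03
Step 3: I = 7.495e-11 * (6.0276e+03 - 1) = 4.52e-07 A

4.52e-07


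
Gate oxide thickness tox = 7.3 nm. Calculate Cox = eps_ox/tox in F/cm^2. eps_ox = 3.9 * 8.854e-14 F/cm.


Step 1: eps_ox = 3.9 * 8.854e-14 = 3.45306e-13 F/cm
Step 2: tox in cm = 7.3 nm * 1e-7 = 7.3000e-07 cm
Step 3: Cox = 3.45306e-13 / 7.3000e-07 = 4.73e-07 F/cm^2

4.73e-07


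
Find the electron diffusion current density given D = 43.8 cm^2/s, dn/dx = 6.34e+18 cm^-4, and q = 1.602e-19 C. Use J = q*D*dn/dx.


Step 1: J = q * D * (dn/dx)
Step 2: J = 1.602e-19 * 43.8 * 6.34e+18
Step 3: J = 4.45e+01 A/cm^2

4.45e+01


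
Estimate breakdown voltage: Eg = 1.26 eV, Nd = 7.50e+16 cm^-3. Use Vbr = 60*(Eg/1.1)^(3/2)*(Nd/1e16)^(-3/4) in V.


Step 1: Eg/1.1 = 1.26/1.1 = 1.145455
Step 2: (Eg/1.1)^1.5 = 1.145455^1.5 = 1.225934
Step 3: (Nd/1e16)^(-0.75) = (7.5)^(-0.75) = 0.220650
Step 4: Vbr = 60 * 1.225934 * 0.220650 = 16.2 V

16.2


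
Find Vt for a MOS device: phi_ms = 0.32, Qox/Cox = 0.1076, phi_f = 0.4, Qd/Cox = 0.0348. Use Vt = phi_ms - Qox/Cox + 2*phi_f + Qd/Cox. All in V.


Step 1: Vt = phi_ms - Qox/Cox + 2*phi_f + Qd/Cox
Step 2: Vt = 0.32 - 0.1076 + 2*0.4 + 0.0348
Step 3: Vt = 0.32 - 0.1076 + 0.8 + 0.0348
Step 4: Vt = 1.0472 V

1.0472


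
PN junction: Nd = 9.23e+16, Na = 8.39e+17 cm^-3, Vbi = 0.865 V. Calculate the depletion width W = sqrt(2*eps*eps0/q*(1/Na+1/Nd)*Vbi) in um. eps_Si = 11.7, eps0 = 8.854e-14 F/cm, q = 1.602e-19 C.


Step 1: 1/Na + 1/Nd = 1/8.39e+17 + 1/9.23e+16 = 1.20261e-17
Step 2: 2*eps*eps0/q = 2*11.7*8.854e-14/1.602e-19 = 1.293281e+07
Step 3: W^2 = 1.293281e+07 * 1.20261e-17 * 0.865 = 1.34535e-10
Step 4: W = sqrt(1.34535e-10) = 1.160e-05 cm = 0.116 um

0.116


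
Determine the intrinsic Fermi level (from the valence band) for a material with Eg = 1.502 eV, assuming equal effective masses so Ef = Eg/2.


Step 1: For an intrinsic semiconductor, the Fermi level sits at midgap.
Step 2: Ef = Eg / 2 = 1.502 / 2 = 0.751 eV

0.751


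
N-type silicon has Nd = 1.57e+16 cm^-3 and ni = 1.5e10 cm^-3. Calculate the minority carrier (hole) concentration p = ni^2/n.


Step 1: Since Nd >> ni, n ≈ Nd = 1.57e+16 cm^-3
Step 2: p = ni^2 / n = (1.5e10)^2 / 1.57e+16
Step 3: p = 2.25e20 / 1.57e+16 = 1.43e+04 cm^-3

1.43e+04


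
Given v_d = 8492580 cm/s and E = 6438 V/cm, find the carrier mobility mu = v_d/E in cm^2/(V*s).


Step 1: mu = v_d / E
Step 2: mu = 8492580 / 6438
Step 3: mu = 1319.13 cm^2/(V*s)

1319.13


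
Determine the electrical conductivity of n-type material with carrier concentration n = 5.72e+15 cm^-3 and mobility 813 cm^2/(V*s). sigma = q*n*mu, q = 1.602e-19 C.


Step 1: sigma = q * n * mu
Step 2: sigma = 1.602e-19 * 5.72e+15 * 813
Step 3: sigma = 7.450e-01 S/cm

7.450e-01


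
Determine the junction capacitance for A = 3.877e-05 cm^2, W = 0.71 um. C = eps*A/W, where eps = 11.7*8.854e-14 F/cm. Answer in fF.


Step 1: eps_Si = 11.7 * 8.854e-14 = 1.035918e-12 F/cm
Step 2: W in cm = 0.71 * 1e-4 = 7.10e-05 cm
Step 3: C = 1.035918e-12 * 3.877e-05 / 7.10e-05 = 5.656696e-13 F
Step 4: C = 565.67 fF

565.67


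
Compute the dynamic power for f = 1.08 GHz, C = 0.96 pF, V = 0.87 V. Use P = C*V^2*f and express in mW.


Step 1: V^2 = 0.87^2 = 0.7569 V^2
Step 2: P = C*V^2*f = 0.96e-12 F * 0.7569 * 1.08e9 Hz
Step 3: P = 7.8475392e-04 W
Step 4: P = 0.785 mW

0.785


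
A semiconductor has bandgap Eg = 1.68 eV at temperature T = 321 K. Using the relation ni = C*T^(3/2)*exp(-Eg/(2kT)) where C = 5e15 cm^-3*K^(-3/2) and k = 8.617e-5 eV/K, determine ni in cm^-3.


Step 1: Compute kT = 8.617e-5 * 321 = 0.02766057 eV
Step 2: Exponent = -Eg/(2kT) = -1.68/(2*0.02766057) = -30.36814
Step 3: T^(3/2) = 321^1.5 = 5751.19
Step 4: ni = 5e15 * 5751.19 * exp(-30.36814) = 1.86e+06 cm^-3

1.86e+06


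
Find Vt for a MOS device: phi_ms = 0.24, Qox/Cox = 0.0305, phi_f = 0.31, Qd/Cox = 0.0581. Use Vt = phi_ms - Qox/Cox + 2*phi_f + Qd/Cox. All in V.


Step 1: Vt = phi_ms - Qox/Cox + 2*phi_f + Qd/Cox
Step 2: Vt = 0.24 - 0.0305 + 2*0.31 + 0.0581
Step 3: Vt = 0.24 - 0.0305 + 0.62 + 0.0581
Step 4: Vt = 0.8876 V

0.8876
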